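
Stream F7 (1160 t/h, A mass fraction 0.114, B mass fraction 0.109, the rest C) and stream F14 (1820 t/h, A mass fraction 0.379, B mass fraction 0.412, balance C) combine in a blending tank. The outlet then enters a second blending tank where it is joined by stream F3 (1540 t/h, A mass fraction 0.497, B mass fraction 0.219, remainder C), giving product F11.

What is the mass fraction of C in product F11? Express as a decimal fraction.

0.380

Overall, product flow = 4520 t/h.
C in = 1160×0.777 + 1820×0.209 + 1540×0.284 = 1719.1 t/h.
C fraction in F11 = 0.380.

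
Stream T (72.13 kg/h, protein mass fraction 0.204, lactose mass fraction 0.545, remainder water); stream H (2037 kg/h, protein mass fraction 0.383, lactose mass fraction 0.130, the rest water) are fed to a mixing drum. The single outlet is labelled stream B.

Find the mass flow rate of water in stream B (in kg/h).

water out = water in = 72.13×0.251 + 2037×0.487 = 1010.1 kg/h.

1010 kg/h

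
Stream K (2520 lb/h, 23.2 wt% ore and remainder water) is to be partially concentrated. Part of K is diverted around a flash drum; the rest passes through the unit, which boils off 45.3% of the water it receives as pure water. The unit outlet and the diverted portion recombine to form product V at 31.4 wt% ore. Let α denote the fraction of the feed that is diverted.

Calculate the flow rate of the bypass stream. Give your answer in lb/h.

All 2520×0.232 = 584.64 lb/h of ore reaches V, so V = 584.64/0.314 = 1861.9 lb/h and vapour = 658.09 lb/h.
The evaporator receives (1−α)·2520 of feed at 0.768 water and removes 0.453 of that water:
0.453×0.768×(1−α)×2520 = 658.09
(1−α) = 658.09/876.72 = 0.7506;  α = 0.2494.
Bypass flow = 0.2494×2520 = 628.42 lb/h.

628.4 lb/h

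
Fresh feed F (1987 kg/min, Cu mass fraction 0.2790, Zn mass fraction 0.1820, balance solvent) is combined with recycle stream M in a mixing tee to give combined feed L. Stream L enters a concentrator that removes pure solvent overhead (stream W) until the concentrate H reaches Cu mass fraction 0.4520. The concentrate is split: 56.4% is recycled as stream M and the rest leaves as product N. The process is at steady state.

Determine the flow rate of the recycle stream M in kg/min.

1587 kg/min

Overall Cu balance (none leaves overhead): Cu in fresh feed = Cu in product, i.e. 1987×0.279 = (1−0.564)·H·0.452.
H = 554.37/(0.452×0.436) = 2813 kg/min.
Recycle M = 0.564×2813 = 1586.6 kg/min.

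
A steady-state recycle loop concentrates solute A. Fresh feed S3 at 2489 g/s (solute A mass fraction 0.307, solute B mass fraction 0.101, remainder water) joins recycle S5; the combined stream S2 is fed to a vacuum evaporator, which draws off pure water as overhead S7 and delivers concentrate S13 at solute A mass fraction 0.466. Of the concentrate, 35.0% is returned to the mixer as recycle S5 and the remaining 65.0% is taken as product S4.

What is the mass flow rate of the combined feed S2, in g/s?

Overall solute A balance (none leaves overhead): solute A in fresh feed = solute A in product, i.e. 2489×0.307 = (1−0.350)·S13·0.466.
S13 = 764.12/(0.466×0.650) = 2522.7 g/s.
Recycle S5 = 0.350×2522.7 = 882.94 g/s.
Combined feed S2 = 2489 + 882.94 = 3371.9 g/s.

3372 g/s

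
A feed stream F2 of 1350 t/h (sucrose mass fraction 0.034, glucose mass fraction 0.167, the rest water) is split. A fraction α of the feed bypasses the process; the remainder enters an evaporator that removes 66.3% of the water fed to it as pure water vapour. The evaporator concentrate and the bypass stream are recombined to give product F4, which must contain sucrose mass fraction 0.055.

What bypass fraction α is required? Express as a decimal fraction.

All 1350×0.034 = 45.9 t/h of sucrose reaches F4, so F4 = 45.9/0.055 = 834.55 t/h and vapour = 515.45 t/h.
The evaporator receives (1−α)·1350 of feed at 0.799 water and removes 0.663 of that water:
0.663×0.799×(1−α)×1350 = 515.45
(1−α) = 515.45/715.14 = 0.7208;  α = 0.2792.

0.279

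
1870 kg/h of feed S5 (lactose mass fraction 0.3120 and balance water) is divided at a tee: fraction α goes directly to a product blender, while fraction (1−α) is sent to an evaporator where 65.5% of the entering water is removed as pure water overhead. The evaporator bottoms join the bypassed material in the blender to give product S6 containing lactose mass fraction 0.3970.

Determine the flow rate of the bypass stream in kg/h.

981.5 kg/h

All 1870×0.312 = 583.44 kg/h of lactose reaches S6, so S6 = 583.44/0.397 = 1469.6 kg/h and vapour = 400.38 kg/h.
The evaporator receives (1−α)·1870 of feed at 0.688 water and removes 0.655 of that water:
0.655×0.688×(1−α)×1870 = 400.38
(1−α) = 400.38/842.7 = 0.4751;  α = 0.5249.
Bypass flow = 0.5249×1870 = 981.54 kg/h.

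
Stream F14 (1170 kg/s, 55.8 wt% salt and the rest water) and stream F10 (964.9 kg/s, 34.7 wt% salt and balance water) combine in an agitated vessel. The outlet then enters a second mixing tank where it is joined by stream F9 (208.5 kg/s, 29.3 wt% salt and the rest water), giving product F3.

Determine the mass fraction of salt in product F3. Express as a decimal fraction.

0.4475

Overall, product flow = 2343.4 kg/s.
salt in = 1170×0.558 + 964.9×0.347 + 208.5×0.293 = 1048.8 kg/s.
salt fraction in F3 = 0.4475.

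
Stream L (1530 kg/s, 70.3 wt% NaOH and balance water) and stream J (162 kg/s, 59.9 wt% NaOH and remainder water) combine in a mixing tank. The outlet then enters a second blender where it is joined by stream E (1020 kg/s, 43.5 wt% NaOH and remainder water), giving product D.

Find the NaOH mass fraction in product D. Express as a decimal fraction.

Overall, product flow = 2712 kg/s.
NaOH in = 1530×0.703 + 162×0.599 + 1020×0.435 = 1616.3 kg/s.
NaOH fraction in D = 0.5960.

0.5960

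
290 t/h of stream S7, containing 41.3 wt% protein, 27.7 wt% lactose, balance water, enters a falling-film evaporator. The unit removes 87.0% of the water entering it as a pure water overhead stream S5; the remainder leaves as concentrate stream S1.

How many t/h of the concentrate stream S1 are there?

water entering = 290×0.310 = 89.9 t/h; overhead removed = 0.870×89.9 = 78.213 t/h.
Concentrate = 290 − 78.213 = 211.79 t/h.

211.8 t/h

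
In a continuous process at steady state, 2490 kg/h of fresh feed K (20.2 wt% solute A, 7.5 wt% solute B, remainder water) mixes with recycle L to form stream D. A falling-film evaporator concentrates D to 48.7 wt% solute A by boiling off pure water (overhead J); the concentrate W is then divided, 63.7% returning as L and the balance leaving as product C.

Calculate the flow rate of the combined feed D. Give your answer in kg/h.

Overall solute A balance (none leaves overhead): solute A in fresh feed = solute A in product, i.e. 2490×0.202 = (1−0.637)·W·0.487.
W = 502.98/(0.487×0.363) = 2845.2 kg/h.
Recycle L = 0.637×2845.2 = 1812.4 kg/h.
Combined feed D = 2490 + 1812.4 = 4302.4 kg/h.

4302 kg/h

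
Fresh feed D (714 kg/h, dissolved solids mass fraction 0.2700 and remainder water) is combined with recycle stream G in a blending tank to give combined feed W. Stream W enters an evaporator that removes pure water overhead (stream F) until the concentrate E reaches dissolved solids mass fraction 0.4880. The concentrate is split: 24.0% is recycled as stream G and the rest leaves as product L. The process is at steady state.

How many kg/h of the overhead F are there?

319 kg/h

Overall dissolved solids balance (none leaves overhead): dissolved solids in fresh feed = dissolved solids in product, i.e. 714×0.270 = (1−0.240)·E·0.488.
E = 192.78/(0.488×0.760) = 519.79 kg/h.
Recycle G = 0.240×519.79 = 124.75 kg/h.
Combined feed W = 714 + 124.75 = 838.75 kg/h.
Overhead F = W − E = 838.75 − 519.79 = 318.96 kg/h.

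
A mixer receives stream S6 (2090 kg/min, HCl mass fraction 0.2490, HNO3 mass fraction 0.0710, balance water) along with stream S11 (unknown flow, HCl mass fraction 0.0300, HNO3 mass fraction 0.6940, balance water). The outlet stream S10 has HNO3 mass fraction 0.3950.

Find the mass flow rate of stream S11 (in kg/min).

2265 kg/min

Let S11 be the unknown flow. Total out = 2090 + S11.
HNO3 balance: 148.39 + 0.694·S11 = 0.395·(2090 + S11)
(0.694 − 0.395)·S11 = 0.395×2090 − 148.39 = 677.16
S11 = 677.16 / 0.299 = 2264.7 kg/min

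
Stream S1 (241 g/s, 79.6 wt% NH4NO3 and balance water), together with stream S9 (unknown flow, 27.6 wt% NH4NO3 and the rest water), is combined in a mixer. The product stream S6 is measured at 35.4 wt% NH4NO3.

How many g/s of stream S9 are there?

1366 g/s

Let S9 be the unknown flow. Total out = 241 + S9.
NH4NO3 balance: 191.84 + 0.276·S9 = 0.354·(241 + S9)
(0.276 − 0.354)·S9 = 0.354×241 − 191.84 = -106.52
S9 = -106.52 / -0.078 = 1365.7 g/s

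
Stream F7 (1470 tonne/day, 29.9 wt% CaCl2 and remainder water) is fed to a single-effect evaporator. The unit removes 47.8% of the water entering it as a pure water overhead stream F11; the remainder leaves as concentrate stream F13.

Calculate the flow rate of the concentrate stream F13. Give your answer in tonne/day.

water entering = 1470×0.701 = 1030.5 tonne/day; overhead removed = 0.478×1030.5 = 492.56 tonne/day.
Concentrate = 1470 − 492.56 = 977.44 tonne/day.

977.4 tonne/day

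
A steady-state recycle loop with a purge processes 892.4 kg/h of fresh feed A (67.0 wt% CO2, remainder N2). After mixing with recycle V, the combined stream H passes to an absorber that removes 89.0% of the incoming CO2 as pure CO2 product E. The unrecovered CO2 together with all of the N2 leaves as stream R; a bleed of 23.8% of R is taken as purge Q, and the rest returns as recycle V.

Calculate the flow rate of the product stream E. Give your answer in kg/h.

580.8 kg/h

CO2 in H: m_A = 892.4×0.670 + (1−0.238)·(1−0.890)·m_A, so m_A = 597.91/0.9162 = 652.61 kg/h.
Product E = 0.890×652.61 = 580.82 kg/h.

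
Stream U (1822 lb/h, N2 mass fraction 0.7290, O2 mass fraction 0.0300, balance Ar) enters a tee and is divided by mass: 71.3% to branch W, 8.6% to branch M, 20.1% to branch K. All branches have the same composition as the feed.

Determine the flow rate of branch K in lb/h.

366.2 lb/h

Branch K flow = 0.201×1822 = 366.22 lb/h.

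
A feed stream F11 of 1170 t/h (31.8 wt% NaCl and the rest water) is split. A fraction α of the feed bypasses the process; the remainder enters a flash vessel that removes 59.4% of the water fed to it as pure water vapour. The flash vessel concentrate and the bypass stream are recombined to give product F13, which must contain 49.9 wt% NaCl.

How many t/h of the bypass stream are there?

All 1170×0.318 = 372.06 t/h of NaCl reaches F13, so F13 = 372.06/0.499 = 745.61 t/h and vapour = 424.39 t/h.
The evaporator receives (1−α)·1170 of feed at 0.682 water and removes 0.594 of that water:
0.594×0.682×(1−α)×1170 = 424.39
(1−α) = 424.39/473.98 = 0.8954;  α = 0.1046.
Bypass flow = 0.1046×1170 = 122.41 t/h.

122.4 t/h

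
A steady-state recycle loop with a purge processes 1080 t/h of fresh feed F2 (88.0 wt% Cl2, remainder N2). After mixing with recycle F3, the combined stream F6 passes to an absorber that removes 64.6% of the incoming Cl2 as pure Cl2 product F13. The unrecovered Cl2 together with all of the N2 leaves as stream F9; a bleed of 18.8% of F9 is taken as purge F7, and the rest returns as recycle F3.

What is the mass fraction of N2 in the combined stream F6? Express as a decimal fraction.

0.341

N2 enters only via F2 and leaves only via the purge: 1080×0.120 = 0.188×(N2 in F9), and the absorber passes all N2, so N2 in F6 = N2 in F9 = 689.36 t/h.
Cl2 in F6: m_A = 1080×0.880 + (1−0.188)·(1−0.646)·m_A, so m_A = 950.4/0.7126 = 1333.8 t/h.
F6 = 1333.8 + 689.36 = 2023.2 t/h.
N2 fraction in F6 = 689.36/2023.2 = 0.341.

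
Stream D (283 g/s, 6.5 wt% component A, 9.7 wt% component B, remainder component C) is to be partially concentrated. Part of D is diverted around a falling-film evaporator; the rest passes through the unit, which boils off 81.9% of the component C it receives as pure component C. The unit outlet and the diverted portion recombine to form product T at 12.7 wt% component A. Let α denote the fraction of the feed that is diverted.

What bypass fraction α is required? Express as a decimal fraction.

All 283×0.065 = 18.395 g/s of component A reaches T, so T = 18.395/0.127 = 144.84 g/s and vapour = 138.16 g/s.
The evaporator receives (1−α)·283 of feed at 0.838 component C and removes 0.819 of that component C:
0.819×0.838×(1−α)×283 = 138.16
(1−α) = 138.16/194.23 = 0.7113;  α = 0.2887.

0.289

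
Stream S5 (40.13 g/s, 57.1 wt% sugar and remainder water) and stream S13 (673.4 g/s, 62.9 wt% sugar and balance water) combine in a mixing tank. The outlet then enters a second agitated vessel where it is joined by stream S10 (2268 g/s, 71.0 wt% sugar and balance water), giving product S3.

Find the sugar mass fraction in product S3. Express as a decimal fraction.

Overall, product flow = 2981.5 g/s.
sugar in = 40.13×0.571 + 673.4×0.629 + 2268×0.710 = 2056.8 g/s.
sugar fraction in S3 = 0.6898.

0.6898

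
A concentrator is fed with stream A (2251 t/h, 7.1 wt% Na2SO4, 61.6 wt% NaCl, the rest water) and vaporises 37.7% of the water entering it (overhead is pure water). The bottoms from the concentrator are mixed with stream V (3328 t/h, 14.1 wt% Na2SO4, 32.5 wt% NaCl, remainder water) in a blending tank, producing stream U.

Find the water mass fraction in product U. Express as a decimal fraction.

Vapour removed = 0.377×0.313×2251 = 265.62 t/h; concentrate = 1985.4 t/h.
water reaching the mixer = 438.94 (from concentrate) + 3328×0.534 = 2216.1 t/h.
Product flow = 1985.4 + 3328 = 5313.4 t/h; water fraction = 0.417.

0.417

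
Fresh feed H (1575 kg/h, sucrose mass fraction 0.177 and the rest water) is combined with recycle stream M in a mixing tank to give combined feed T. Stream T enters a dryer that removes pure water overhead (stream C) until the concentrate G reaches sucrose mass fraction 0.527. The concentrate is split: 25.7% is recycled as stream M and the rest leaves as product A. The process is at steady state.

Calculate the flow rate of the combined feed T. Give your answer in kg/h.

Overall sucrose balance (none leaves overhead): sucrose in fresh feed = sucrose in product, i.e. 1575×0.177 = (1−0.257)·G·0.527.
G = 278.77/(0.527×0.743) = 711.96 kg/h.
Recycle M = 0.257×711.96 = 182.97 kg/h.
Combined feed T = 1575 + 182.97 = 1758 kg/h.

1758 kg/h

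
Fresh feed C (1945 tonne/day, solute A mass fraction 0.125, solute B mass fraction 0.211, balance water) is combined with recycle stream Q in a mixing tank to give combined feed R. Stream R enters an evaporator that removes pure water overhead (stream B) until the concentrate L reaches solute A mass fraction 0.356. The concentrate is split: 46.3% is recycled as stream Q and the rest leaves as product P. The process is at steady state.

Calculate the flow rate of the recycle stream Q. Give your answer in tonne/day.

Overall solute A balance (none leaves overhead): solute A in fresh feed = solute A in product, i.e. 1945×0.125 = (1−0.463)·L·0.356.
L = 243.12/(0.356×0.537) = 1271.8 tonne/day.
Recycle Q = 0.463×1271.8 = 588.83 tonne/day.

588.8 tonne/day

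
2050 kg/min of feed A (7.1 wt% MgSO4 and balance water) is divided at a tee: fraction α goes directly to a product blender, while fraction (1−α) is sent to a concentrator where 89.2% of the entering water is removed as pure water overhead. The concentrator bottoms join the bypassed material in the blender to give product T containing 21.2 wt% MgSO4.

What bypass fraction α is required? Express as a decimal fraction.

0.197

All 2050×0.071 = 145.55 kg/min of MgSO4 reaches T, so T = 145.55/0.212 = 686.56 kg/min and vapour = 1363.4 kg/min.
The evaporator receives (1−α)·2050 of feed at 0.929 water and removes 0.892 of that water:
0.892×0.929×(1−α)×2050 = 1363.4
(1−α) = 1363.4/1698.8 = 0.8026;  α = 0.1974.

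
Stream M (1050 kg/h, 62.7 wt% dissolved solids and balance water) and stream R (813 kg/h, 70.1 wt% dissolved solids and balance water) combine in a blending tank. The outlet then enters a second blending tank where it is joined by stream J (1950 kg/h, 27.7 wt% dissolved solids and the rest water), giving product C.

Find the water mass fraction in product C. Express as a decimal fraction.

0.536

Overall, product flow = 3813 kg/h.
water in = 1050×0.373 + 813×0.299 + 1950×0.723 = 2044.6 kg/h.
water fraction in C = 0.536.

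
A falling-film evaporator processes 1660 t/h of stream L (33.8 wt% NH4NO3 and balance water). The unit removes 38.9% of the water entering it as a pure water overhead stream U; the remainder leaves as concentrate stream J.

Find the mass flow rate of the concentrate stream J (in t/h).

1233 t/h

water entering = 1660×0.662 = 1098.9 t/h; overhead removed = 0.389×1098.9 = 427.48 t/h.
Concentrate = 1660 − 427.48 = 1232.5 t/h.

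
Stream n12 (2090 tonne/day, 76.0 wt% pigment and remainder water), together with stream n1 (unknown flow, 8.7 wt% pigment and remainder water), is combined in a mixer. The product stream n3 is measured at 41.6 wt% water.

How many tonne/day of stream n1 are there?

Let n1 be the unknown flow. Total out = 2090 + n1.
water balance: 501.6 + 0.913·n1 = 0.416·(2090 + n1)
(0.913 − 0.416)·n1 = 0.416×2090 − 501.6 = 367.84
n1 = 367.84 / 0.497 = 740.12 tonne/day

740.1 tonne/day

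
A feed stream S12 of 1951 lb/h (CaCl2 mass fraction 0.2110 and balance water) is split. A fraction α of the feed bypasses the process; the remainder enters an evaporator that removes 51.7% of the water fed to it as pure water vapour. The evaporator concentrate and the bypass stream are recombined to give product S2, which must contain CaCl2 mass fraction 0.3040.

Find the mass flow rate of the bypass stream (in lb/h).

487.8 lb/h

All 1951×0.211 = 411.66 lb/h of CaCl2 reaches S2, so S2 = 411.66/0.304 = 1354.1 lb/h and vapour = 596.85 lb/h.
The evaporator receives (1−α)·1951 of feed at 0.789 water and removes 0.517 of that water:
0.517×0.789×(1−α)×1951 = 596.85
(1−α) = 596.85/795.84 = 0.7500;  α = 0.2500.
Bypass flow = 0.2500×1951 = 487.82 lb/h.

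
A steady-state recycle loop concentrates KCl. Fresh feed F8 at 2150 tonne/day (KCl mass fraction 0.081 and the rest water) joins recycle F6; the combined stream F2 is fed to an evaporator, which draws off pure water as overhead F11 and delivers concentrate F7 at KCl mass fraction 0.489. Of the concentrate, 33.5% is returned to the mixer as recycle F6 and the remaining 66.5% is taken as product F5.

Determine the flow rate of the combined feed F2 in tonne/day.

Overall KCl balance (none leaves overhead): KCl in fresh feed = KCl in product, i.e. 2150×0.081 = (1−0.335)·F7·0.489.
F7 = 174.15/(0.489×0.665) = 535.54 tonne/day.
Recycle F6 = 0.335×535.54 = 179.41 tonne/day.
Combined feed F2 = 2150 + 179.41 = 2329.4 tonne/day.

2329 tonne/day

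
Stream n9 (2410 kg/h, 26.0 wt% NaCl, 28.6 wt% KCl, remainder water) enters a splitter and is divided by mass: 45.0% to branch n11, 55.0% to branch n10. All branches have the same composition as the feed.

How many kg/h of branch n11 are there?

1084 kg/h

Branch n11 flow = 0.450×2410 = 1084.5 kg/h.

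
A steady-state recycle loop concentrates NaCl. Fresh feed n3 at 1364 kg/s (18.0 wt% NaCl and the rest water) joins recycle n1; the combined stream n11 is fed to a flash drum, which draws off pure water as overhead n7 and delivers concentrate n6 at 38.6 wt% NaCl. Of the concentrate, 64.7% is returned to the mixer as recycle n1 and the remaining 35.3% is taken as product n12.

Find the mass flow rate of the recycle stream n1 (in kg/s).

1166 kg/s

Overall NaCl balance (none leaves overhead): NaCl in fresh feed = NaCl in product, i.e. 1364×0.180 = (1−0.647)·n6·0.386.
n6 = 245.52/(0.386×0.353) = 1801.9 kg/s.
Recycle n1 = 0.647×1801.9 = 1165.8 kg/s.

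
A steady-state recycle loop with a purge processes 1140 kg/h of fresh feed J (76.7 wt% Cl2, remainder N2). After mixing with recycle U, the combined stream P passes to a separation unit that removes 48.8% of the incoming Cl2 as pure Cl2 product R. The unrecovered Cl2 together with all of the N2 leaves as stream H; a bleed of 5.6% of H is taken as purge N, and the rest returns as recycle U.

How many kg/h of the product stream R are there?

Cl2 in P: m_A = 1140×0.767 + (1−0.056)·(1−0.488)·m_A, so m_A = 874.38/0.5167 = 1692.3 kg/h.
Product R = 0.488×1692.3 = 825.86 kg/h.

825.9 kg/h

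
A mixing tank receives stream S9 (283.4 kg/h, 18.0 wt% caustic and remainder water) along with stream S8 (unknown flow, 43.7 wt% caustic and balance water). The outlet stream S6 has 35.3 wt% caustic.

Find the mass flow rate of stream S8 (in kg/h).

583.7 kg/h

Let S8 be the unknown flow. Total out = 283.4 + S8.
caustic balance: 51.012 + 0.437·S8 = 0.353·(283.4 + S8)
(0.437 − 0.353)·S8 = 0.353×283.4 − 51.012 = 49.028
S8 = 49.028 / 0.084 = 583.67 kg/h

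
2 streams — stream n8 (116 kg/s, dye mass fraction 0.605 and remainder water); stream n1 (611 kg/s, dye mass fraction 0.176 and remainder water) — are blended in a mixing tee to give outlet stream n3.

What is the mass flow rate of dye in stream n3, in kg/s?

177.7 kg/s

dye out = dye in = 116×0.605 + 611×0.176 = 177.72 kg/s.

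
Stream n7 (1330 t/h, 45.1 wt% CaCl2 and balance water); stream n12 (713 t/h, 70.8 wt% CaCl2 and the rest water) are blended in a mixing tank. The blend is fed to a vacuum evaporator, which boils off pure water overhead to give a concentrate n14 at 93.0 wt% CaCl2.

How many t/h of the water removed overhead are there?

CaCl2 entering = 1330×0.451 + 713×0.708 = 1104.6 t/h.
All CaCl2 reports to n14, so n14 = 1104.6/0.930 = 1187.8 t/h.
Total feed = 2043 t/h; overhead = 2043 − 1187.8 = 855.22 t/h.

855.2 t/h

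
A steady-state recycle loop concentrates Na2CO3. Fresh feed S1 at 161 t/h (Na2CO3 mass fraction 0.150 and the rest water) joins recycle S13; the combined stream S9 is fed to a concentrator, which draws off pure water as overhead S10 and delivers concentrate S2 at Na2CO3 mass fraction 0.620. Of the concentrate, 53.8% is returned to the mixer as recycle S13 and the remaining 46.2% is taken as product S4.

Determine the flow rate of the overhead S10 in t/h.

122 t/h

Overall Na2CO3 balance (none leaves overhead): Na2CO3 in fresh feed = Na2CO3 in product, i.e. 161×0.150 = (1−0.538)·S2·0.620.
S2 = 24.15/(0.620×0.462) = 84.311 t/h.
Recycle S13 = 0.538×84.311 = 45.359 t/h.
Combined feed S9 = 161 + 45.359 = 206.36 t/h.
Overhead S10 = S9 − S2 = 206.36 − 84.311 = 122.05 t/h.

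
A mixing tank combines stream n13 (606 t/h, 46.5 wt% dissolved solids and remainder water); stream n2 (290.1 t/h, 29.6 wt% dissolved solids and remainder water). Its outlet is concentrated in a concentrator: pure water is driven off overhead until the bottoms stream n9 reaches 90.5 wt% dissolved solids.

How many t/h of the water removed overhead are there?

dissolved solids entering = 606×0.465 + 290.1×0.296 = 367.66 t/h.
All dissolved solids reports to n9, so n9 = 367.66/0.905 = 406.25 t/h.
Total feed = 896.1 t/h; overhead = 896.1 − 406.25 = 489.85 t/h.

489.8 t/h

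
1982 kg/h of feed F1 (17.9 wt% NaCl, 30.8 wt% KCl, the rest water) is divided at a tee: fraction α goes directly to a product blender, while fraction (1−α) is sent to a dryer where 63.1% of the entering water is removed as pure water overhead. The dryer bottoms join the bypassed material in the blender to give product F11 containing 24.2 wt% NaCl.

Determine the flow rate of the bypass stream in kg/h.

All 1982×0.179 = 354.78 kg/h of NaCl reaches F11, so F11 = 354.78/0.242 = 1466 kg/h and vapour = 515.98 kg/h.
The evaporator receives (1−α)·1982 of feed at 0.513 water and removes 0.631 of that water:
0.631×0.513×(1−α)×1982 = 515.98
(1−α) = 515.98/641.58 = 0.8042;  α = 0.1958.
Bypass flow = 0.1958×1982 = 388.02 kg/h.

388 kg/h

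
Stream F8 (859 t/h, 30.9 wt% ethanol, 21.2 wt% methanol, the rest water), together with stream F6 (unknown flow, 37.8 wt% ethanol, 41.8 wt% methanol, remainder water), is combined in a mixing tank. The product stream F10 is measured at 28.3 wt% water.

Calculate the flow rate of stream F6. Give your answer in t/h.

2131 t/h

Let F6 be the unknown flow. Total out = 859 + F6.
water balance: 411.46 + 0.204·F6 = 0.283·(859 + F6)
(0.204 − 0.283)·F6 = 0.283×859 − 411.46 = -168.36
F6 = -168.36 / -0.079 = 2131.2 t/h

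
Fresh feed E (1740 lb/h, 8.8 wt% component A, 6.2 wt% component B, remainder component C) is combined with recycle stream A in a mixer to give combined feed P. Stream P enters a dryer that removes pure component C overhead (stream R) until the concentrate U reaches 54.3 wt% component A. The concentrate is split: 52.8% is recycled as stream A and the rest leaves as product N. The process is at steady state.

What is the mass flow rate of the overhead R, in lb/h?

Overall component A balance (none leaves overhead): component A in fresh feed = component A in product, i.e. 1740×0.088 = (1−0.528)·U·0.543.
U = 153.12/(0.543×0.472) = 597.43 lb/h.
Recycle A = 0.528×597.43 = 315.45 lb/h.
Combined feed P = 1740 + 315.45 = 2055.4 lb/h.
Overhead R = P − U = 2055.4 − 597.43 = 1458 lb/h.

1458 lb/h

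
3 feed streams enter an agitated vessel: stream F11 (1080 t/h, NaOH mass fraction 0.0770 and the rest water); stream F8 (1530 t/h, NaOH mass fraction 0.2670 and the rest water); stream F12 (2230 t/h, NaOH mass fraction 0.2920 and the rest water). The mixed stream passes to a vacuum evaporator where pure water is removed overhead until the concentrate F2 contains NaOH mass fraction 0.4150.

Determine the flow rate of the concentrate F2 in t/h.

NaOH entering = 1080×0.077 + 1530×0.267 + 2230×0.292 = 1142.8 t/h.
All NaOH reports to F2, so F2 = 1142.8/0.415 = 2753.8 t/h.

2754 t/h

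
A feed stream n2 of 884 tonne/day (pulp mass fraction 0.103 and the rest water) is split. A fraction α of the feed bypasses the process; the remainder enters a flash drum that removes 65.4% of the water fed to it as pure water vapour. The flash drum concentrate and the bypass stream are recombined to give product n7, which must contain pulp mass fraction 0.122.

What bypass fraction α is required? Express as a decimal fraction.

All 884×0.103 = 91.052 tonne/day of pulp reaches n7, so n7 = 91.052/0.122 = 746.33 tonne/day and vapour = 137.67 tonne/day.
The evaporator receives (1−α)·884 of feed at 0.897 water and removes 0.654 of that water:
0.654×0.897×(1−α)×884 = 137.67
(1−α) = 137.67/518.59 = 0.2655;  α = 0.7345.

0.735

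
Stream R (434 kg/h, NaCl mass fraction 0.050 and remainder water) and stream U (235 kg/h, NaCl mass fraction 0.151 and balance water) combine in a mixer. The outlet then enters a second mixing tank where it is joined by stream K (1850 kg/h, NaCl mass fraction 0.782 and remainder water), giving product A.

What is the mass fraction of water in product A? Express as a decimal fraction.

Overall, product flow = 2519 kg/h.
water in = 434×0.950 + 235×0.849 + 1850×0.218 = 1015.1 kg/h.
water fraction in A = 0.403.

0.403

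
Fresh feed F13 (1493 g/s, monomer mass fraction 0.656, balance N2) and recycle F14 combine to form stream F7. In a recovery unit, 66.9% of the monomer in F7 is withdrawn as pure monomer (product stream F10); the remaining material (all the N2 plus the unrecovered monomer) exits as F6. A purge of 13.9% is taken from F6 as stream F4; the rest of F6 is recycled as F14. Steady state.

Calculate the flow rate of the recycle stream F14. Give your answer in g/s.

3572 g/s

N2 enters only via F13 and leaves only via the purge: 1493×0.344 = 0.139×(N2 in F6), and the recovery unit passes all N2, so N2 in F7 = N2 in F6 = 3694.9 g/s.
monomer in F7: m_A = 1493×0.656 + (1−0.139)·(1−0.669)·m_A, so m_A = 979.41/0.7150 = 1369.8 g/s.
F6 = (1−0.669)×1369.8 + 3694.9 = 4148.3 g/s.
Recycle F14 = (1−0.139)×4148.3 = 3571.7 g/s.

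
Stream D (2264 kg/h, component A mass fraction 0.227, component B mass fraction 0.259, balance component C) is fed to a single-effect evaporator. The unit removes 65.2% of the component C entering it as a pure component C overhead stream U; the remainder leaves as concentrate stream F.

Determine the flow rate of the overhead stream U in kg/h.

758.7 kg/h

component C entering = 2264×0.514 = 1163.7 kg/h; overhead removed = 0.652×1163.7 = 758.73 kg/h.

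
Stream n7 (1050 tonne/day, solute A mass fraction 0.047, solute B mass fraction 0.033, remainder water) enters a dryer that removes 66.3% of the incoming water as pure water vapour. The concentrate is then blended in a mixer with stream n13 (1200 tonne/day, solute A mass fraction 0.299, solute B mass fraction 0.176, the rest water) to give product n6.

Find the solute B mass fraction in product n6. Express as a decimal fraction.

Vapour removed = 0.663×0.920×1050 = 640.46 tonne/day; concentrate = 409.54 tonne/day.
solute B reaching the mixer = 34.65 (from concentrate) + 1200×0.176 = 245.85 tonne/day.
Product flow = 409.54 + 1200 = 1609.5 tonne/day; solute B fraction = 0.153.

0.153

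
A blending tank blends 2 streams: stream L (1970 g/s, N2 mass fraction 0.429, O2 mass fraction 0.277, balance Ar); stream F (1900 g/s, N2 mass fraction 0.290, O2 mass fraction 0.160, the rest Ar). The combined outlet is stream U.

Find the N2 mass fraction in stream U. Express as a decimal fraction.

0.361

Total flow out = 1970 + 1900 = 3870 g/s.
N2 in = 1970×0.429 + 1900×0.290 = 1396.1 g/s.
N2 mass fraction in U = 1396.1/3870 = 0.361.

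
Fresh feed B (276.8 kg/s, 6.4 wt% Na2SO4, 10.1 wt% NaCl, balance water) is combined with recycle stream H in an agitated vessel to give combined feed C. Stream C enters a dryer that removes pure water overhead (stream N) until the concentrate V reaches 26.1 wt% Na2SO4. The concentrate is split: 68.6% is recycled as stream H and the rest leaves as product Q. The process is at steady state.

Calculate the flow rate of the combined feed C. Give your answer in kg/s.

425.1 kg/s

Overall Na2SO4 balance (none leaves overhead): Na2SO4 in fresh feed = Na2SO4 in product, i.e. 276.8×0.064 = (1−0.686)·V·0.261.
V = 17.715/(0.261×0.314) = 216.16 kg/s.
Recycle H = 0.686×216.16 = 148.29 kg/s.
Combined feed C = 276.8 + 148.29 = 425.09 kg/s.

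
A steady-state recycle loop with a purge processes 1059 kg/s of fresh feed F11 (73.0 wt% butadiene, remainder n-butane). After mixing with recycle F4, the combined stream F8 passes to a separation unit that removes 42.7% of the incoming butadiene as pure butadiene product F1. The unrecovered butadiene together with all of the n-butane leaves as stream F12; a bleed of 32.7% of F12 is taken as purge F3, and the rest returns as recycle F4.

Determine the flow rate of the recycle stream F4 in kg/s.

n-butane enters only via F11 and leaves only via the purge: 1059×0.270 = 0.327×(n-butane in F12), and the separation unit passes all n-butane, so n-butane in F8 = n-butane in F12 = 874.4 kg/s.
butadiene in F8: m_A = 1059×0.730 + (1−0.327)·(1−0.427)·m_A, so m_A = 773.07/0.6144 = 1258.3 kg/s.
F12 = (1−0.427)×1258.3 + 874.4 = 1595.4 kg/s.
Recycle F4 = (1−0.327)×1595.4 = 1073.7 kg/s.

1074 kg/s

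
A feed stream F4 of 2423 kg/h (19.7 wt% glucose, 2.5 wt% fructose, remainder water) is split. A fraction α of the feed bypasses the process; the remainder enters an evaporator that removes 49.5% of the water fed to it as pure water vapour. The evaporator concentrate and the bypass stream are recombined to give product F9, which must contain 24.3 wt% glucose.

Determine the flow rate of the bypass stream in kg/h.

1232 kg/h

All 2423×0.197 = 477.33 kg/h of glucose reaches F9, so F9 = 477.33/0.243 = 1964.3 kg/h and vapour = 458.67 kg/h.
The evaporator receives (1−α)·2423 of feed at 0.778 water and removes 0.495 of that water:
0.495×0.778×(1−α)×2423 = 458.67
(1−α) = 458.67/933.12 = 0.4915;  α = 0.5085.
Bypass flow = 0.5085×2423 = 1232 kg/h.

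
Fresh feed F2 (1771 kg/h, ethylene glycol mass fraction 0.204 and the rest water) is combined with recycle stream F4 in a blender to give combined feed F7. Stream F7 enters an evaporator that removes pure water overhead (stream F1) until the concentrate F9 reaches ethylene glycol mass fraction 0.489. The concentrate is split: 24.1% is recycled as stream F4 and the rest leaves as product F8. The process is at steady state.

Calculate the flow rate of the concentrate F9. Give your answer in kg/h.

Overall ethylene glycol balance (none leaves overhead): ethylene glycol in fresh feed = ethylene glycol in product, i.e. 1771×0.204 = (1−0.241)·F9·0.489.
F9 = 361.28/(0.489×0.759) = 973.42 kg/h.

973.4 kg/h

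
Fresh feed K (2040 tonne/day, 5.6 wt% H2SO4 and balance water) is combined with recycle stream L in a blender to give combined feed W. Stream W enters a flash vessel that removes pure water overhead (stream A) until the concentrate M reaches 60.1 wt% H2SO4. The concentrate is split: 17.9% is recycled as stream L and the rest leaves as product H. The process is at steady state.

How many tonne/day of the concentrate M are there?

231.5 tonne/day

Overall H2SO4 balance (none leaves overhead): H2SO4 in fresh feed = H2SO4 in product, i.e. 2040×0.056 = (1−0.179)·M·0.601.
M = 114.24/(0.601×0.821) = 231.53 tonne/day.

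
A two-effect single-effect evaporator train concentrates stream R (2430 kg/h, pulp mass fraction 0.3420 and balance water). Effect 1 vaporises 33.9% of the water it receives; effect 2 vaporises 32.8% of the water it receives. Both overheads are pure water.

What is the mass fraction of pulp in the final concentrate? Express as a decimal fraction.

0.5392

water in feed = 2430×0.658 = 1598.9 kg/h.
After stage 1: water left = (1−0.339)×1598.9 = 1056.9; stream total = 1888 kg/h.
After stage 2: water left = (1−0.328)×1056.9 = 710.24; final concentrate = 1541.3 kg/h.
pulp fraction = 831.06/1541.3 = 0.5392.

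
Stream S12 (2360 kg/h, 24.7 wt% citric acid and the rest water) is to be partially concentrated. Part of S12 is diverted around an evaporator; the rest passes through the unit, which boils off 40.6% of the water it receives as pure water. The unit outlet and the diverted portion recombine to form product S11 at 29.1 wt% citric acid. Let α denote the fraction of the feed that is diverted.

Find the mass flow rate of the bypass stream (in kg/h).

1193 kg/h

All 2360×0.247 = 582.92 kg/h of citric acid reaches S11, so S11 = 582.92/0.291 = 2003.2 kg/h and vapour = 356.84 kg/h.
The evaporator receives (1−α)·2360 of feed at 0.753 water and removes 0.406 of that water:
0.406×0.753×(1−α)×2360 = 356.84
(1−α) = 356.84/721.49 = 0.4946;  α = 0.5054.
Bypass flow = 0.5054×2360 = 1192.8 kg/h.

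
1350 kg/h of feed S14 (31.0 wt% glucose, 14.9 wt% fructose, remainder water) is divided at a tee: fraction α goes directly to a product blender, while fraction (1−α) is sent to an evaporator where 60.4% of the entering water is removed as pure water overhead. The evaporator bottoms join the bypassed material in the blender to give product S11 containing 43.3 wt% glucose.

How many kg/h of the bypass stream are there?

All 1350×0.310 = 418.5 kg/h of glucose reaches S11, so S11 = 418.5/0.433 = 966.51 kg/h and vapour = 383.49 kg/h.
The evaporator receives (1−α)·1350 of feed at 0.541 water and removes 0.604 of that water:
0.604×0.541×(1−α)×1350 = 383.49
(1−α) = 383.49/441.13 = 0.8693;  α = 0.1307.
Bypass flow = 0.1307×1350 = 176.41 kg/h.

176.4 kg/h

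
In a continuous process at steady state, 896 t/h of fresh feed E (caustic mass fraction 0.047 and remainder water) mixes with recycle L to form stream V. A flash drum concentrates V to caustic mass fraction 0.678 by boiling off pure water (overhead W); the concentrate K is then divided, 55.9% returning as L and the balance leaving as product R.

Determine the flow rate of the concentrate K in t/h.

140.8 t/h

Overall caustic balance (none leaves overhead): caustic in fresh feed = caustic in product, i.e. 896×0.047 = (1−0.559)·K·0.678.
K = 42.112/(0.678×0.441) = 140.84 t/h.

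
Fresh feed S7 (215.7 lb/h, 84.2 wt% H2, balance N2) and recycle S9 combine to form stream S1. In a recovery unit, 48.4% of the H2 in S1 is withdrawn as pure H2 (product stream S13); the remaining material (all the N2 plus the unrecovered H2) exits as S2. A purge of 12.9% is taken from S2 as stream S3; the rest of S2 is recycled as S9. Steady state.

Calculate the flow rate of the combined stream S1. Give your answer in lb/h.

594.1 lb/h

N2 enters only via S7 and leaves only via the purge: 215.7×0.158 = 0.129×(N2 in S2), and the recovery unit passes all N2, so N2 in S1 = N2 in S2 = 264.19 lb/h.
H2 in S1: m_A = 215.7×0.842 + (1−0.129)·(1−0.484)·m_A, so m_A = 181.62/0.5506 = 329.88 lb/h.
S1 = 329.88 + 264.19 = 594.07 lb/h.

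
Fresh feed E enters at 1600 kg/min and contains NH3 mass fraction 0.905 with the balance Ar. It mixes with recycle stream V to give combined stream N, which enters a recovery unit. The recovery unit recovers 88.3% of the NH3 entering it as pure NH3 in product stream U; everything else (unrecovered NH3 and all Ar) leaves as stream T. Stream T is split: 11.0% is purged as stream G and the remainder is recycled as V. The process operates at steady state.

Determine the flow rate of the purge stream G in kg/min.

172.8 kg/min

Ar enters only via E and leaves only via the purge: 1600×0.095 = 0.110×(Ar in T), and the recovery unit passes all Ar, so Ar in N = Ar in T = 1381.8 kg/min.
NH3 in N: m_A = 1600×0.905 + (1−0.110)·(1−0.883)·m_A, so m_A = 1448/0.8959 = 1616.3 kg/min.
T = (1−0.883)×1616.3 + 1381.8 = 1570.9 kg/min.
Purge G = 0.110×1570.9 = 172.8 kg/min.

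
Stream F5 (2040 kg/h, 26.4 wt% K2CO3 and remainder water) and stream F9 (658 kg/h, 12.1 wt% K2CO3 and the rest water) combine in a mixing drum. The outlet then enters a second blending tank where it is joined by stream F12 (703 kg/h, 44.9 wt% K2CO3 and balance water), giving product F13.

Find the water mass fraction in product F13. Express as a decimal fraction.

Overall, product flow = 3401 kg/h.
water in = 2040×0.736 + 658×0.879 + 703×0.551 = 2467.2 kg/h.
water fraction in F13 = 0.7254.

0.7254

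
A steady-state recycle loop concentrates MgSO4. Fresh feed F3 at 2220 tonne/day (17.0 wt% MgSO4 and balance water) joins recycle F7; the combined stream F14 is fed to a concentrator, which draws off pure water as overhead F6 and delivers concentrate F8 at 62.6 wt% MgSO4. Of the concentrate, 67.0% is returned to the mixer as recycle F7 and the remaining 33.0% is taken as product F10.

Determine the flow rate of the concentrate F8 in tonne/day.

Overall MgSO4 balance (none leaves overhead): MgSO4 in fresh feed = MgSO4 in product, i.e. 2220×0.170 = (1−0.670)·F8·0.626.
F8 = 377.4/(0.626×0.330) = 1826.9 tonne/day.

1827 tonne/day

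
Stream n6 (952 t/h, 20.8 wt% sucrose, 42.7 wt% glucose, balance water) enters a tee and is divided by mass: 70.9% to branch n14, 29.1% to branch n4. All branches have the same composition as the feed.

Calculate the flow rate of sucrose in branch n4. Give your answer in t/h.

57.62 t/h

Branch n4 total = 0.291×952 = 277.03 t/h.
sucrose in n4 = 0.208×277.03 = 57.623 t/h.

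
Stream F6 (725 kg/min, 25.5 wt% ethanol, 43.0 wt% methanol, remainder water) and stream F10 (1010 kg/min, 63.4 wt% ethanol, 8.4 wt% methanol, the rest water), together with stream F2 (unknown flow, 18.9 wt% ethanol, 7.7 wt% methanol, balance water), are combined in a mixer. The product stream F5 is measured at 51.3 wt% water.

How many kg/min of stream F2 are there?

Let F2 be the unknown flow. Total out = 1735 + F2.
water balance: 513.19 + 0.734·F2 = 0.513·(1735 + F2)
(0.734 − 0.513)·F2 = 0.513×1735 − 513.19 = 376.86
F2 = 376.86 / 0.221 = 1705.2 kg/min

1705 kg/min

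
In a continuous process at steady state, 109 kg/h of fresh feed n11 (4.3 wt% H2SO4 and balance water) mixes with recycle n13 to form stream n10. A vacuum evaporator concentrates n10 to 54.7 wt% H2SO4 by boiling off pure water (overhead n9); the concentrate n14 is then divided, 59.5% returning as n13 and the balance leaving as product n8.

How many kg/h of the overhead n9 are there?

100.4 kg/h

Overall H2SO4 balance (none leaves overhead): H2SO4 in fresh feed = H2SO4 in product, i.e. 109×0.043 = (1−0.595)·n14·0.547.
n14 = 4.687/(0.547×0.405) = 21.157 kg/h.
Recycle n13 = 0.595×21.157 = 12.588 kg/h.
Combined feed n10 = 109 + 12.588 = 121.59 kg/h.
Overhead n9 = n10 − n14 = 121.59 − 21.157 = 100.43 kg/h.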